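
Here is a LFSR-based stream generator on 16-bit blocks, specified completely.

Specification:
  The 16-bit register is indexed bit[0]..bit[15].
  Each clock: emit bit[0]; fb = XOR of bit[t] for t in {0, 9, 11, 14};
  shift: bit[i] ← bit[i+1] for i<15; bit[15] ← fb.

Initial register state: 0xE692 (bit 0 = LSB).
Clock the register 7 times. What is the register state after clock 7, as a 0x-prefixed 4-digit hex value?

reg_0 = 0xE692
clock 1: out=0, reg = 0x7349
clock 2: out=1, reg = 0xB9A4
clock 3: out=0, reg = 0xDCD2
clock 4: out=0, reg = 0x6E69
clock 5: out=1, reg = 0x3734
clock 6: out=0, reg = 0x9B9A
clock 7: out=0, reg = 0x4DCD

0x4DCD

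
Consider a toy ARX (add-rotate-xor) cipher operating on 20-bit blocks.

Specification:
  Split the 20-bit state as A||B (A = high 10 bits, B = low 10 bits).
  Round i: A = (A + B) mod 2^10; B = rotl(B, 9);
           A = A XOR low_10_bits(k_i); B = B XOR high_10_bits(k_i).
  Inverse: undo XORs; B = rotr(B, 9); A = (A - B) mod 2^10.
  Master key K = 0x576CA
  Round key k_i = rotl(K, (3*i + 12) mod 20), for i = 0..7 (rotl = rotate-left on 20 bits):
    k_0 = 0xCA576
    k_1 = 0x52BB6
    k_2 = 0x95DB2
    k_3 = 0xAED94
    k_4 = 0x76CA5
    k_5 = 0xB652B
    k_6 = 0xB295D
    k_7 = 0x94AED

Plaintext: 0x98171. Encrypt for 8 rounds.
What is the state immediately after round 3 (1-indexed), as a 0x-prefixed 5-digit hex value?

0xA8B96

s_0 = plaintext = 0x98171
s_1 = Round(s_0, k_0) = 0xA9D91
s_2 = Round(s_1, k_1) = 0xE3B82
s_3 = Round(s_2, k_2) = 0xA8B96
s_4 = Round(s_3, k_3) = 0xEB370
s_5 = Round(s_4, k_4) = 0xEE463
s_6 = Round(s_5, k_5) = 0x4DCE8
s_7 = Round(s_6, k_6) = 0xD0ABE
s_8 = Round(s_7, k_7) = 0x3B70D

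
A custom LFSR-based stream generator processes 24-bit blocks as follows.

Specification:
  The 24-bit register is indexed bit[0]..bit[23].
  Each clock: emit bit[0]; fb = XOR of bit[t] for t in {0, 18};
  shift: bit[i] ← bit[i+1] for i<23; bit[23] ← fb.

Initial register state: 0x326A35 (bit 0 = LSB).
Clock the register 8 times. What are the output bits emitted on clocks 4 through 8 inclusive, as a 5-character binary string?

reg_0 = 0x326A35
clock 1: out=1, reg = 0x99351A
clock 2: out=0, reg = 0x4C9A8D
clock 3: out=1, reg = 0x264D46
clock 4: out=0, reg = 0x9326A3
clock 5: out=1, reg = 0xC99351
clock 6: out=1, reg = 0xE4C9A8
clock 7: out=0, reg = 0xF264D4
clock 8: out=0, reg = 0x79326A

01100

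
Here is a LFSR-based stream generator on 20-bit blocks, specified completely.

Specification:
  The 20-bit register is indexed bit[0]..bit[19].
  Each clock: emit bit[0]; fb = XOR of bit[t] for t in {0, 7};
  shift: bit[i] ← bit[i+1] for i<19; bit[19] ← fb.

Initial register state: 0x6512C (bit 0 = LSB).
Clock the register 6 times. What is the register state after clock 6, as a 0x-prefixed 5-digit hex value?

0x39944

reg_0 = 0x6512C
clock 1: out=0, reg = 0x32896
clock 2: out=0, reg = 0x9944B
clock 3: out=1, reg = 0xCCA25
clock 4: out=1, reg = 0xE6512
clock 5: out=0, reg = 0x73289
clock 6: out=1, reg = 0x39944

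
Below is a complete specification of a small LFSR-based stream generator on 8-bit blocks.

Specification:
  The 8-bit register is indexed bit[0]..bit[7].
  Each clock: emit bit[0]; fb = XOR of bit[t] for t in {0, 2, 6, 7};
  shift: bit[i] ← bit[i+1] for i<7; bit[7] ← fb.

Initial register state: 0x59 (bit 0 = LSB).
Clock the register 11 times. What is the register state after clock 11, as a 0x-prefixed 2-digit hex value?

reg_0 = 0x59
clock 1: out=1, reg = 0x2C
clock 2: out=0, reg = 0x96
clock 3: out=0, reg = 0x4B
clock 4: out=1, reg = 0x25
clock 5: out=1, reg = 0x12
clock 6: out=0, reg = 0x09
clock 7: out=1, reg = 0x84
clock 8: out=0, reg = 0x42
clock 9: out=0, reg = 0xA1
clock 10: out=1, reg = 0x50
clock 11: out=0, reg = 0xA8

0xA8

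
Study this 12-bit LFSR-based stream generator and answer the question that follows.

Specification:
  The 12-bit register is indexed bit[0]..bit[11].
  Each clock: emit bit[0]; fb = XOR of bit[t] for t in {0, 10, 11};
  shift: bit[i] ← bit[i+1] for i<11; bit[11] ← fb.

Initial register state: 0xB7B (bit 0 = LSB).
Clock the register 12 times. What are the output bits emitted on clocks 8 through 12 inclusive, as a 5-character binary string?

01101

reg_0 = 0xB7B
clock 1: out=1, reg = 0x5BD
clock 2: out=1, reg = 0x2DE
clock 3: out=0, reg = 0x16F
clock 4: out=1, reg = 0x8B7
clock 5: out=1, reg = 0x45B
clock 6: out=1, reg = 0x22D
clock 7: out=1, reg = 0x916
clock 8: out=0, reg = 0xC8B
clock 9: out=1, reg = 0xE45
clock 10: out=1, reg = 0xF22
clock 11: out=0, reg = 0x791
clock 12: out=1, reg = 0x3C8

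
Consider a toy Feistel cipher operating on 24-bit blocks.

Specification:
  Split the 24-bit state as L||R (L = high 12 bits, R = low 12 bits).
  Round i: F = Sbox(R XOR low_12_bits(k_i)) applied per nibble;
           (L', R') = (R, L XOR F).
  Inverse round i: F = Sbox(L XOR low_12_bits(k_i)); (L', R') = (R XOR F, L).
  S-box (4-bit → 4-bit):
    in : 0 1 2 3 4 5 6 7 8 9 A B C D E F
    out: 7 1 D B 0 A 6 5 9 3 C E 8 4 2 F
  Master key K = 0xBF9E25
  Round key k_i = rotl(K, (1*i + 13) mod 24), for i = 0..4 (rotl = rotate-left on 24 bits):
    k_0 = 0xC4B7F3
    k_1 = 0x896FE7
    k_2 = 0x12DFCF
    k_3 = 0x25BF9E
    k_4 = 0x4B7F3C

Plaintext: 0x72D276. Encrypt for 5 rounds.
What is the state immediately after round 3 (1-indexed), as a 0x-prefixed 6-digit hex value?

s_0 = plaintext = 0x72D276
s_1 = Round(s_0, k_0) = 0x276DB7
s_2 = Round(s_1, k_1) = 0xDB7FD1
s_3 = Round(s_2, k_2) = 0xFD1AA5
s_4 = Round(s_3, k_3) = 0xAA556F
s_5 = Round(s_4, k_4) = 0x56F60E

0xFD1AA5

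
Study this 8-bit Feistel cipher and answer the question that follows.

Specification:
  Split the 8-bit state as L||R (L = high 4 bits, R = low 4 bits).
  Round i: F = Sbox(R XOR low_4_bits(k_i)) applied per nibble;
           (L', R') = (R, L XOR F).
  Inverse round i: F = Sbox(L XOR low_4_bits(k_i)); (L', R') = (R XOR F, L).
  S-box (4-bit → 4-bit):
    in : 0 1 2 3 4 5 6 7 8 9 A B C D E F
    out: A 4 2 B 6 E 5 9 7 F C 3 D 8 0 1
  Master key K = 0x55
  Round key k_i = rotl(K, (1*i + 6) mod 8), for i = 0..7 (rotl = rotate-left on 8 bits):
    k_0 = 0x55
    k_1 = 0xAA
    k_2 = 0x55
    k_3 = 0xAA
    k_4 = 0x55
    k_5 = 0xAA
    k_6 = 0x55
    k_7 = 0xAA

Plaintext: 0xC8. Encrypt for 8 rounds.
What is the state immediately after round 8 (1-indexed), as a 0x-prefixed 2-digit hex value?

0x64

s_0 = plaintext = 0xC8
s_1 = Round(s_0, k_0) = 0x84
s_2 = Round(s_1, k_1) = 0x48
s_3 = Round(s_2, k_2) = 0x8C
s_4 = Round(s_3, k_3) = 0xCD
s_5 = Round(s_4, k_4) = 0xDB
s_6 = Round(s_5, k_5) = 0xB9
s_7 = Round(s_6, k_6) = 0x96
s_8 = Round(s_7, k_7) = 0x64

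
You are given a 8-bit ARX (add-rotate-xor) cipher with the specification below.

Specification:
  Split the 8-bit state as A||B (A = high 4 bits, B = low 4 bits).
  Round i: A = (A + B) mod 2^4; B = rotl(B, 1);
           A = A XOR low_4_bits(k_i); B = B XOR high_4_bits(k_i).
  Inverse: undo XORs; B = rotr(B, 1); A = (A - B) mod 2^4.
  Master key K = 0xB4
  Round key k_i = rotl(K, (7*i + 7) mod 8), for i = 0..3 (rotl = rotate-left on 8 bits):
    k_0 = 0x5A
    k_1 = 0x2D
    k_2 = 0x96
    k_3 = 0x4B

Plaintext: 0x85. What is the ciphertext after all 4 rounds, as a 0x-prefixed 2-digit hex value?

s_0 = plaintext = 0x85
s_1 = Round(s_0, k_0) = 0x7F
s_2 = Round(s_1, k_1) = 0xBD
s_3 = Round(s_2, k_2) = 0xE2
s_4 = Round(s_3, k_3) = 0xB0

0xB0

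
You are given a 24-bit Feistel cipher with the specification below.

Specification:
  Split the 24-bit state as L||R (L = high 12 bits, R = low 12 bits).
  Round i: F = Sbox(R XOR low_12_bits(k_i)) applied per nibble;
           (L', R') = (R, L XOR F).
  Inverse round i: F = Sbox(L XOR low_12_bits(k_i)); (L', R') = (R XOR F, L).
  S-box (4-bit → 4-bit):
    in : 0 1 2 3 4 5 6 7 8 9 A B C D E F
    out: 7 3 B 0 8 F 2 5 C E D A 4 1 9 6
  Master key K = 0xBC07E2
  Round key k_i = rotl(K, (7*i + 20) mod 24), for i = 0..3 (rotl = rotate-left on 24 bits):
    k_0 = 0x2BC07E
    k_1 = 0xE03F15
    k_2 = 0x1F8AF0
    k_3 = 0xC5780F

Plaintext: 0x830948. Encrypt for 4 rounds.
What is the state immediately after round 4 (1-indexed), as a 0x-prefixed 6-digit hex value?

s_0 = plaintext = 0x830948
s_1 = Round(s_0, k_0) = 0x948632
s_2 = Round(s_1, k_1) = 0x6327FD
s_3 = Round(s_2, k_2) = 0x7FD743
s_4 = Round(s_3, k_3) = 0x743179

0x743179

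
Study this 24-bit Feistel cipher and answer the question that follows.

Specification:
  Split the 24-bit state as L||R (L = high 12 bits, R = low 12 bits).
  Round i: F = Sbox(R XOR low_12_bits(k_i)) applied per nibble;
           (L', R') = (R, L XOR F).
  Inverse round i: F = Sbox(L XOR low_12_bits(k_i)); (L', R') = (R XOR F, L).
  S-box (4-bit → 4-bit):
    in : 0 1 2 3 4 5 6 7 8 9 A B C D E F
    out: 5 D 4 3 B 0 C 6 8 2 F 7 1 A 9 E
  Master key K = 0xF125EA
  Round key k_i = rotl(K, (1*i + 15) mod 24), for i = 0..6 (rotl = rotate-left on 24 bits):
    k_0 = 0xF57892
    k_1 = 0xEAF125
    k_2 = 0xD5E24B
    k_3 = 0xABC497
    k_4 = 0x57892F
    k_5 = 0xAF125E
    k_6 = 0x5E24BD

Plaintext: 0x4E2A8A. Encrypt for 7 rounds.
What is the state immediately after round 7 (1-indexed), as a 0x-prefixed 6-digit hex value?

0x8F3185

s_0 = plaintext = 0x4E2A8A
s_1 = Round(s_0, k_0) = 0xA8A03A
s_2 = Round(s_1, k_1) = 0x03A754
s_3 = Round(s_2, k_2) = 0x7540E4
s_4 = Round(s_3, k_3) = 0x0E4C37
s_5 = Round(s_4, k_4) = 0xC3703C
s_6 = Round(s_5, k_5) = 0x03C8F3
s_7 = Round(s_6, k_6) = 0x8F3185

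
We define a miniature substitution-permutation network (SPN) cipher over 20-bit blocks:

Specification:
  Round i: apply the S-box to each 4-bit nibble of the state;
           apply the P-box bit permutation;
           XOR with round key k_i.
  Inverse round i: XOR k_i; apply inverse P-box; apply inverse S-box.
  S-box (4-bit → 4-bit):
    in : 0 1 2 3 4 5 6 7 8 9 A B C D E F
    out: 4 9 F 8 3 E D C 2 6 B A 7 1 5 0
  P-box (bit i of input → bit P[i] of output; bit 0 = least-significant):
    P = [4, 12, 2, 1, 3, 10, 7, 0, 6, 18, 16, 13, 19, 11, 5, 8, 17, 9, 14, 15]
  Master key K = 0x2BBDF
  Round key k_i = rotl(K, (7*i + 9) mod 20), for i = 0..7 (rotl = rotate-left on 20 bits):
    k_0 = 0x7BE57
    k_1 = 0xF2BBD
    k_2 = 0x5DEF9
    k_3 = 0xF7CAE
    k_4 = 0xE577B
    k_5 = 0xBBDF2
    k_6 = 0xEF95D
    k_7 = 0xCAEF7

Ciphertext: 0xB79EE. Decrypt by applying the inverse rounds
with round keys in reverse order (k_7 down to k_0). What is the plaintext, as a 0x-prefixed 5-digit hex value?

s_0 = ciphertext = 0xB79EE
s_1 = InvRound(s_0, k_7) = 0x239A4
s_2 = InvRound(s_1, k_6) = 0x7E46D
s_3 = InvRound(s_2, k_5) = 0x0A862
s_4 = InvRound(s_3, k_4) = 0x2ABA4
s_5 = InvRound(s_4, k_3) = 0x5194B
s_6 = InvRound(s_5, k_2) = 0x57F91
s_7 = InvRound(s_6, k_1) = 0xEEF49
s_8 = InvRound(s_7, k_0) = 0x010D2

0x010D2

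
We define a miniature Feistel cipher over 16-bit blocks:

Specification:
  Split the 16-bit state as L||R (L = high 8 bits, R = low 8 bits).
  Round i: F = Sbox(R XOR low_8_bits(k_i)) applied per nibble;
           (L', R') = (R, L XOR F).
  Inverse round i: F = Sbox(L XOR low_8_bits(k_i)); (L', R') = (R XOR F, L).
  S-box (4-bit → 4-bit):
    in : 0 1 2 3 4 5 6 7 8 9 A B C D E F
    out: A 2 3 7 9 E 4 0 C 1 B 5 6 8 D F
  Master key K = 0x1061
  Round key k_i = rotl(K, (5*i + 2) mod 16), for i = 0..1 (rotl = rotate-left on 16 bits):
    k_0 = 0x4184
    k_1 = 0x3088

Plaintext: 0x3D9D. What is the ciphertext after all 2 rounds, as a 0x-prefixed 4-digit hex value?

0x1C84

s_0 = plaintext = 0x3D9D
s_1 = Round(s_0, k_0) = 0x9D1C
s_2 = Round(s_1, k_1) = 0x1C84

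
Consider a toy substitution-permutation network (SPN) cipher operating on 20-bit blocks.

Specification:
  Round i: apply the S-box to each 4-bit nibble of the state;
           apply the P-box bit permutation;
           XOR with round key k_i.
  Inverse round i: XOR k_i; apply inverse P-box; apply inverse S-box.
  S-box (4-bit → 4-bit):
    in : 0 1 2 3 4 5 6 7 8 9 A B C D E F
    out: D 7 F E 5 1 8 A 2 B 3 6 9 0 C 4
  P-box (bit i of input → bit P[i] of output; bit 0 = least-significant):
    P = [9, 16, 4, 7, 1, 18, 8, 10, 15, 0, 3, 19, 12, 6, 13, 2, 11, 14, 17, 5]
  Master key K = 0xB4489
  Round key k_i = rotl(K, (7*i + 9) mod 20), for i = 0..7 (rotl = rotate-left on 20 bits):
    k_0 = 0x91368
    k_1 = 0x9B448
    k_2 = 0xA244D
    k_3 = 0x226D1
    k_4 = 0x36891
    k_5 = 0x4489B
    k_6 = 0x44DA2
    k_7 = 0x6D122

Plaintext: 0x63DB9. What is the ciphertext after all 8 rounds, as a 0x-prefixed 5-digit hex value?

0x806B9

s_0 = plaintext = 0x63DB9
s_1 = Round(s_0, k_0) = 0xC308C
s_2 = Round(s_1, k_1) = 0x51EA4
s_3 = Round(s_2, k_2) = 0x61E17
s_4 = Round(s_3, k_3) = 0xF173B
s_5 = Round(s_4, k_4) = 0xC5DC0
s_6 = Round(s_5, k_5) = 0x45629
s_7 = Round(s_6, k_6) = 0xB5220
s_8 = Round(s_7, k_7) = 0x806B9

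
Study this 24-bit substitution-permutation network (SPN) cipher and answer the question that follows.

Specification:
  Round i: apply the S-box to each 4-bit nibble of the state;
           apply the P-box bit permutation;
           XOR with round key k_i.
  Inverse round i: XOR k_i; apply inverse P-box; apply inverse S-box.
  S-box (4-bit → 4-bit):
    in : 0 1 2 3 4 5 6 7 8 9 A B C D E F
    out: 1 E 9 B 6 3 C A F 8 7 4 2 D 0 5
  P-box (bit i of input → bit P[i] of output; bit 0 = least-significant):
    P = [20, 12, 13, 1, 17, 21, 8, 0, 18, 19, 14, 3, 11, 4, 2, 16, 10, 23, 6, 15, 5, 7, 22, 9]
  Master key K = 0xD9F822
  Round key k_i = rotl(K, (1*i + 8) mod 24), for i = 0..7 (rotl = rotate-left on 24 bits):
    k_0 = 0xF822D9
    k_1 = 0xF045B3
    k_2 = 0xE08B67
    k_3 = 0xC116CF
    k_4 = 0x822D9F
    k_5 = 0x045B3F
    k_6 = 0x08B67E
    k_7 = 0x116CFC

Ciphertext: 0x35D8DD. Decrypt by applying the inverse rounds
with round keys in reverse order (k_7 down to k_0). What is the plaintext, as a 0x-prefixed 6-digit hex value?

s_0 = ciphertext = 0x35D8DD
s_1 = InvRound(s_0, k_7) = 0x02E074
s_2 = InvRound(s_1, k_6) = 0x90E107
s_3 = InvRound(s_2, k_5) = 0x2752EA
s_4 = InvRound(s_3, k_4) = 0x2A8F14
s_5 = InvRound(s_4, k_3) = 0x413787
s_6 = InvRound(s_5, k_2) = 0x582EC4
s_7 = InvRound(s_6, k_1) = 0x24A416
s_8 = InvRound(s_7, k_0) = 0x18B392

0x18B392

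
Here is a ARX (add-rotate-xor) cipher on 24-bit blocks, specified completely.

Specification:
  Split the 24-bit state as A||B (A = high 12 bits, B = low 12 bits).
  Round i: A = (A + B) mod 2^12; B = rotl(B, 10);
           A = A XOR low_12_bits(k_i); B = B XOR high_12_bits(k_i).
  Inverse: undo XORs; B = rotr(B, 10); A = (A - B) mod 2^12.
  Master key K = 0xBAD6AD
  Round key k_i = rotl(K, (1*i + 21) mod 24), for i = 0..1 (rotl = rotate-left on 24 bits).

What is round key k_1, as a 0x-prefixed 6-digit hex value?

K = 0xBAD6AD
k_0 = rotl(K, (1*0+21) mod 24) = rotl(K, 21) = 0xB75AD5
k_1 = rotl(K, (1*1+21) mod 24) = rotl(K, 22) = 0x6EB5AB

0x6EB5AB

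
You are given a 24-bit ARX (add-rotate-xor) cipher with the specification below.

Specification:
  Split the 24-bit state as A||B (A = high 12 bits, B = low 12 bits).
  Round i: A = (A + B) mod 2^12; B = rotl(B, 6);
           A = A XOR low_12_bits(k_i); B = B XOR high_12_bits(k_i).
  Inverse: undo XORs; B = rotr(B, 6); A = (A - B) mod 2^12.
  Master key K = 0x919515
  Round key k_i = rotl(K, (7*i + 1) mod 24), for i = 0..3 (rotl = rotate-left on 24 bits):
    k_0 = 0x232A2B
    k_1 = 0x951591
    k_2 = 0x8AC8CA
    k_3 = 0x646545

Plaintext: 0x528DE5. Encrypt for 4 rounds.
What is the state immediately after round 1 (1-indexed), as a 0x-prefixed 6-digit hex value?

0x926B45

s_0 = plaintext = 0x528DE5
s_1 = Round(s_0, k_0) = 0x926B45
s_2 = Round(s_1, k_1) = 0x1FA83C
s_3 = Round(s_2, k_2) = 0x2FC78C
s_4 = Round(s_3, k_3) = 0xFCD558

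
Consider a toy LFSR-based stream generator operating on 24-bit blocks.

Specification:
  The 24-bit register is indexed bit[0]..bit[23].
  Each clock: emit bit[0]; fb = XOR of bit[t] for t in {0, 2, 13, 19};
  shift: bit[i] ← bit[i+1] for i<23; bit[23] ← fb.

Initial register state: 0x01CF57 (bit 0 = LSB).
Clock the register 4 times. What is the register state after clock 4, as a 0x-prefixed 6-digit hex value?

reg_0 = 0x01CF57
clock 1: out=1, reg = 0x00E7AB
clock 2: out=1, reg = 0x0073D5
clock 3: out=1, reg = 0x8039EA
clock 4: out=0, reg = 0xC01CF5

0xC01CF5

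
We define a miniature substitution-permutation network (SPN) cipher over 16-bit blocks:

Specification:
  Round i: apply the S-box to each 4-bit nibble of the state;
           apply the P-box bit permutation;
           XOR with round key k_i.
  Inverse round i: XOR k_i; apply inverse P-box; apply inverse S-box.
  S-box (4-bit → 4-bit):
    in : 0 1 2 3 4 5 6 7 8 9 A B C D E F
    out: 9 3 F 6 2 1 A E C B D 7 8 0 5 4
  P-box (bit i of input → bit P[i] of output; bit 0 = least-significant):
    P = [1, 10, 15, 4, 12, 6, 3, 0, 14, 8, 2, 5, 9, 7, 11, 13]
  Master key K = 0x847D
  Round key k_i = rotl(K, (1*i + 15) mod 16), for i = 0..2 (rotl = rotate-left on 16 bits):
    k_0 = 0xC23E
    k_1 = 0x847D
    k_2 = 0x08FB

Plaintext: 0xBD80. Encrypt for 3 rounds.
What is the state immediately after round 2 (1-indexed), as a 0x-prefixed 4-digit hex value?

0xB452

s_0 = plaintext = 0xBD80
s_1 = Round(s_0, k_0) = 0xC8A5
s_2 = Round(s_1, k_1) = 0xB452
s_3 = Round(s_2, k_2) = 0x9769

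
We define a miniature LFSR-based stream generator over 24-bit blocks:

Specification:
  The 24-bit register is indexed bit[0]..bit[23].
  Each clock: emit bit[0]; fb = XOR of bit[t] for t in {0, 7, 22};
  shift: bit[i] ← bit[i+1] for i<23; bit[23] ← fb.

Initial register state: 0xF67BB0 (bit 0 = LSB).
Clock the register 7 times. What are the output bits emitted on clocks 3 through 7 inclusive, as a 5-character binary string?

reg_0 = 0xF67BB0
clock 1: out=0, reg = 0x7B3DD8
clock 2: out=0, reg = 0x3D9EEC
clock 3: out=0, reg = 0x9ECF76
clock 4: out=0, reg = 0x4F67BB
clock 5: out=1, reg = 0xA7B3DD
clock 6: out=1, reg = 0x53D9EE
clock 7: out=0, reg = 0x29ECF7

00110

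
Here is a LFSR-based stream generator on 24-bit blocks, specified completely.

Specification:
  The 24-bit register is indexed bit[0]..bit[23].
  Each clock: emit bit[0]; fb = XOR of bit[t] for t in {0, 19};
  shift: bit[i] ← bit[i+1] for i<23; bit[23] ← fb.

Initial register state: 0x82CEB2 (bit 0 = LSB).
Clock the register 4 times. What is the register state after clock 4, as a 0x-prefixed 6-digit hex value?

0x282CEB

reg_0 = 0x82CEB2
clock 1: out=0, reg = 0x416759
clock 2: out=1, reg = 0xA0B3AC
clock 3: out=0, reg = 0x5059D6
clock 4: out=0, reg = 0x282CEB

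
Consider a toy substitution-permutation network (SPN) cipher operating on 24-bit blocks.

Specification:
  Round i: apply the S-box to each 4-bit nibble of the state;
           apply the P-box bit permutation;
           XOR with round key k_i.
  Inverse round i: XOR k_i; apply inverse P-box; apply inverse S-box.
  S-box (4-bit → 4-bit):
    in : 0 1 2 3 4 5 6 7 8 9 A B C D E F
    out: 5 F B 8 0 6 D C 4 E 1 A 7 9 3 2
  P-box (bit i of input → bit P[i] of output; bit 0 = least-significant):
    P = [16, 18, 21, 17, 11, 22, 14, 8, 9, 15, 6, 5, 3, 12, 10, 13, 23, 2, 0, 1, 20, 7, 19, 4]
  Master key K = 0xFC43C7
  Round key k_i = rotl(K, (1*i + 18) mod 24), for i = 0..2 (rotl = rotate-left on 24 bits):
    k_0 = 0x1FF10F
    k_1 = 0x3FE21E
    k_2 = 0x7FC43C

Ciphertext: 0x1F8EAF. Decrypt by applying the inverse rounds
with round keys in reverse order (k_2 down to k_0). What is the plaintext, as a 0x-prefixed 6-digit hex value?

s_0 = ciphertext = 0x1F8EAF
s_1 = InvRound(s_0, k_2) = 0xB74AC8
s_2 = InvRound(s_1, k_1) = 0x9235A4
s_3 = InvRound(s_2, k_0) = 0x560B8E

0x560B8E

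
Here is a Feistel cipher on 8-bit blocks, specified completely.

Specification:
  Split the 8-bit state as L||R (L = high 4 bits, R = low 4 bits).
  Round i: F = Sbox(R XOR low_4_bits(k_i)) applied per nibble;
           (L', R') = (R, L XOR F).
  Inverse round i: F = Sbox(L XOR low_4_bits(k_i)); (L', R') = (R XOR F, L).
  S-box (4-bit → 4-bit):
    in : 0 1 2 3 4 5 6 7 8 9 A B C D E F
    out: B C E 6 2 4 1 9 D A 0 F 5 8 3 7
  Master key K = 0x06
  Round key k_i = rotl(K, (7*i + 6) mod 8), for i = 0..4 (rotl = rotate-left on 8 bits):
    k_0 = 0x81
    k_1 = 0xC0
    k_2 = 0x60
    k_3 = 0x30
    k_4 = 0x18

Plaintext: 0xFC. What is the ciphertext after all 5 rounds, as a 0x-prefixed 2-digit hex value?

0x3C

s_0 = plaintext = 0xFC
s_1 = Round(s_0, k_0) = 0xC7
s_2 = Round(s_1, k_1) = 0x75
s_3 = Round(s_2, k_2) = 0x53
s_4 = Round(s_3, k_3) = 0x33
s_5 = Round(s_4, k_4) = 0x3C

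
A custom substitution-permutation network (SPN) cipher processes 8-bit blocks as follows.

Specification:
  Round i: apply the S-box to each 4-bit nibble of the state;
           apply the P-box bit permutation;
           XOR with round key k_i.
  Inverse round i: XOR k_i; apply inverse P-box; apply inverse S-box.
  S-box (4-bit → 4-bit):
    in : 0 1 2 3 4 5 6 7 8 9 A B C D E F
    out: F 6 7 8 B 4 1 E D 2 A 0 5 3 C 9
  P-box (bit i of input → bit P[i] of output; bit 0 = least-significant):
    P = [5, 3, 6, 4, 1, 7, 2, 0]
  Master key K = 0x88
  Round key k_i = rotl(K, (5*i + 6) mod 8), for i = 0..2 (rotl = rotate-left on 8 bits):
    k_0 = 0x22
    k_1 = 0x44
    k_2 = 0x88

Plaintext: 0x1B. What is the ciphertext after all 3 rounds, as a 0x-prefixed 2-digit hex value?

s_0 = plaintext = 0x1B
s_1 = Round(s_0, k_0) = 0xA6
s_2 = Round(s_1, k_1) = 0xE5
s_3 = Round(s_2, k_2) = 0xCD

0xCD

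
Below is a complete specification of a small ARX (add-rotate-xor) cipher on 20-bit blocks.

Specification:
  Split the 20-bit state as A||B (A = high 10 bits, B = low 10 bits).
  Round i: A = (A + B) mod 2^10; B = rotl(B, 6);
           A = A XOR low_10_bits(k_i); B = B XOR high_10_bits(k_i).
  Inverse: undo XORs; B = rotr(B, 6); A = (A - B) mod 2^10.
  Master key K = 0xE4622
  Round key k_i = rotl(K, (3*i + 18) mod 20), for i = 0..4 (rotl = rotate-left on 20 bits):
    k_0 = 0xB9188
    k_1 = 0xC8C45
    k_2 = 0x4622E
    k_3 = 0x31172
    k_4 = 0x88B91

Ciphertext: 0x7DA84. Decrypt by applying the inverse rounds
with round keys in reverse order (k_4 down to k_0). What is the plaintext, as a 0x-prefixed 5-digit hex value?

s_0 = ciphertext = 0x7DA84
s_1 = InvRound(s_0, k_4) = 0x01662
s_2 = InvRound(s_1, k_3) = 0xC366A
s_3 = InvRound(s_2, k_2) = 0x7DB2D
s_4 = InvRound(s_3, k_1) = 0x34CE0
s_5 = InvRound(s_4, k_0) = 0x44C48

0x44C48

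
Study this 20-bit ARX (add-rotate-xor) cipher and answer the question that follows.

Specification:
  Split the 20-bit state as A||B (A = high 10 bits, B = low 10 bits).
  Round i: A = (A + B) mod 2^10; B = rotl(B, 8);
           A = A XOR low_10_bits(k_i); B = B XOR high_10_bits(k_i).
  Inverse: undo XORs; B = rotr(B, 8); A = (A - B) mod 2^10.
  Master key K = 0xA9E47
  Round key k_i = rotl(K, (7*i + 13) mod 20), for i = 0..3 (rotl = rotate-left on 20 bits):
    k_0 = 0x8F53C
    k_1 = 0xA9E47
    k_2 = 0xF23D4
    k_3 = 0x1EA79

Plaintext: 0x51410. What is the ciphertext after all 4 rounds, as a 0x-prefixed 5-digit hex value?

s_0 = plaintext = 0x51410
s_1 = Round(s_0, k_0) = 0x1A639
s_2 = Round(s_1, k_1) = 0x39729
s_3 = Round(s_2, k_2) = 0xF6A02
s_4 = Round(s_3, k_3) = 0xE96FA

0xE96FA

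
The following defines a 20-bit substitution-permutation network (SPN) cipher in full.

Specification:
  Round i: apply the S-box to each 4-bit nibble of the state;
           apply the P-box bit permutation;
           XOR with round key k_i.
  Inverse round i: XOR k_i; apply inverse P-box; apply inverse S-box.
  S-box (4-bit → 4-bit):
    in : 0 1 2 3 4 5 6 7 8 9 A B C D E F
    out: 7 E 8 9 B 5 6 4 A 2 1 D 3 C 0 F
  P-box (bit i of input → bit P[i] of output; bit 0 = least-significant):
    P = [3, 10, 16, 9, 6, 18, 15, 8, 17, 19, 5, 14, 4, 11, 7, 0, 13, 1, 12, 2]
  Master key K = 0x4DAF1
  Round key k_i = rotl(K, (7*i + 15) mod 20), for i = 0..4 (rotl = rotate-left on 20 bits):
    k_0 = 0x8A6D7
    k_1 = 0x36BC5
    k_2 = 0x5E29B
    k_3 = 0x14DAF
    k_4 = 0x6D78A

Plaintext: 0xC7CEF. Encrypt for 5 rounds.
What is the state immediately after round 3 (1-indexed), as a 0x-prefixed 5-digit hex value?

s_0 = plaintext = 0xC7CEF
s_1 = Round(s_0, k_0) = 0x3805D
s_2 = Round(s_1, k_1) = 0x8C1A0
s_3 = Round(s_2, k_2) = 0xCAEE5
s_4 = Round(s_3, k_3) = 0x06DB5
s_5 = Round(s_4, k_4) = 0x72E60

0xCAEE5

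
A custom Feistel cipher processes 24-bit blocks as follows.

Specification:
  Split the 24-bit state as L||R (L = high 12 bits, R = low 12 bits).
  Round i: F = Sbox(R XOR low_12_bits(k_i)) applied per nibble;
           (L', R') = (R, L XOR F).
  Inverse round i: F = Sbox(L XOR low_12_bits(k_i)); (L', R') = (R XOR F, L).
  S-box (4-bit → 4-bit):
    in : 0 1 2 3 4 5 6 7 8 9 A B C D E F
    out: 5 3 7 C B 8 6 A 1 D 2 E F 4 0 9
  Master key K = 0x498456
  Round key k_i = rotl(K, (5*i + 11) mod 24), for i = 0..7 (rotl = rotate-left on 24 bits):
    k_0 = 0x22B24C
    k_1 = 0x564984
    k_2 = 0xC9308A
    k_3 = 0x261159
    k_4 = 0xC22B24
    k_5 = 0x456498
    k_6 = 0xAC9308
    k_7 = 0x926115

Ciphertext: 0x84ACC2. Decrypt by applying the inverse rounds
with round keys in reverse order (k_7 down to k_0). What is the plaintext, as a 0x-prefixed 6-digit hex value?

0x7F2DBE

s_0 = ciphertext = 0x84ACC2
s_1 = InvRound(s_0, k_7) = 0x14B84A
s_2 = InvRound(s_1, k_6) = 0xFF614B
s_3 = InvRound(s_2, k_5) = 0xF2BFF6
s_4 = InvRound(s_3, k_4) = 0x4AFF2B
s_5 = InvRound(s_4, k_3) = 0x7BD4AF
s_6 = InvRound(s_5, k_2) = 0xE657BD
s_7 = InvRound(s_6, k_1) = 0xDBEE65
s_8 = InvRound(s_7, k_0) = 0x7F2DBE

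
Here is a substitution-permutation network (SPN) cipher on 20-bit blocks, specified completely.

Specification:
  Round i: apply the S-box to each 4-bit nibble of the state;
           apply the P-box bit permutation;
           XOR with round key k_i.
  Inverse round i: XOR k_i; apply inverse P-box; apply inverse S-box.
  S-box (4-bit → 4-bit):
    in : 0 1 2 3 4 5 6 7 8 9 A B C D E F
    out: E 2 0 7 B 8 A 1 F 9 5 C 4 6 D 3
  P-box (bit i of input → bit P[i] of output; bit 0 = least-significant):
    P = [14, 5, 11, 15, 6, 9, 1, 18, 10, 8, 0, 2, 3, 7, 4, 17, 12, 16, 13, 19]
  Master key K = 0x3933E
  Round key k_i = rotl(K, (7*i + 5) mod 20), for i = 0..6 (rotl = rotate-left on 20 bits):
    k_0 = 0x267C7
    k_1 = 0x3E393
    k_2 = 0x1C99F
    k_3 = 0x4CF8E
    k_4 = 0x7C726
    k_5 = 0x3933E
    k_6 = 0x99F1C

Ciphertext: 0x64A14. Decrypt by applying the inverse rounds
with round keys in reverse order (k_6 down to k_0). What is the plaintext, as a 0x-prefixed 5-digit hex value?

s_0 = ciphertext = 0x64A14
s_1 = InvRound(s_0, k_6) = 0x49F59
s_2 = InvRound(s_1, k_5) = 0x15EED
s_3 = InvRound(s_2, k_4) = 0x74DEB
s_4 = InvRound(s_3, k_3) = 0x15BF6
s_5 = InvRound(s_4, k_2) = 0x77CF6
s_6 = InvRound(s_5, k_1) = 0x72840
s_7 = InvRound(s_6, k_0) = 0x1180A

0x1180A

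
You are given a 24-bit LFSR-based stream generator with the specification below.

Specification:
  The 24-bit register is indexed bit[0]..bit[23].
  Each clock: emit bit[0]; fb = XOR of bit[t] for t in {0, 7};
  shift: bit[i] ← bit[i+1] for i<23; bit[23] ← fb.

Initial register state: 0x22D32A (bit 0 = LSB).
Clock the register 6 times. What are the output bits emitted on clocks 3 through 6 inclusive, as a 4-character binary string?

reg_0 = 0x22D32A
clock 1: out=0, reg = 0x116995
clock 2: out=1, reg = 0x08B4CA
clock 3: out=0, reg = 0x845A65
clock 4: out=1, reg = 0xC22D32
clock 5: out=0, reg = 0x611699
clock 6: out=1, reg = 0x308B4C

0101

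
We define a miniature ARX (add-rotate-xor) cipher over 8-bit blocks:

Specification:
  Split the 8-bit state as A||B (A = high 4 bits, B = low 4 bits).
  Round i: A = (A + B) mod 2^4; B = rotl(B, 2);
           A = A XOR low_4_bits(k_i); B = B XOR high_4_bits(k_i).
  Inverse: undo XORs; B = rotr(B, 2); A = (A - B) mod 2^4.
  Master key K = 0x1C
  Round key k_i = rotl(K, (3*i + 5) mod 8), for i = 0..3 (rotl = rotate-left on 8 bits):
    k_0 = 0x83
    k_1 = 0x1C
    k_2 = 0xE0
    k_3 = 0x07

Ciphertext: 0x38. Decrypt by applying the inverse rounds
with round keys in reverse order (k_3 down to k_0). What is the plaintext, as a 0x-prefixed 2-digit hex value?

s_0 = ciphertext = 0x38
s_1 = InvRound(s_0, k_3) = 0x22
s_2 = InvRound(s_1, k_2) = 0xF3
s_3 = InvRound(s_2, k_1) = 0xB8
s_4 = InvRound(s_3, k_0) = 0x80

0x80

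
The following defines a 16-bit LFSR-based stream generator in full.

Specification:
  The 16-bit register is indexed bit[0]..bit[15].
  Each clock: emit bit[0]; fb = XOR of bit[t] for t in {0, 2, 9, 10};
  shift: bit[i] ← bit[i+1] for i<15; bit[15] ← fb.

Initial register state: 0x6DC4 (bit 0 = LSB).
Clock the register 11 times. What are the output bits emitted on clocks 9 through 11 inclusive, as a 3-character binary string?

reg_0 = 0x6DC4
clock 1: out=0, reg = 0x36E2
clock 2: out=0, reg = 0x1B71
clock 3: out=1, reg = 0x0DB8
clock 4: out=0, reg = 0x86DC
clock 5: out=0, reg = 0xC36E
clock 6: out=0, reg = 0x61B7
clock 7: out=1, reg = 0x30DB
clock 8: out=1, reg = 0x986D
clock 9: out=1, reg = 0x4C36
clock 10: out=0, reg = 0x261B
clock 11: out=1, reg = 0x930D

101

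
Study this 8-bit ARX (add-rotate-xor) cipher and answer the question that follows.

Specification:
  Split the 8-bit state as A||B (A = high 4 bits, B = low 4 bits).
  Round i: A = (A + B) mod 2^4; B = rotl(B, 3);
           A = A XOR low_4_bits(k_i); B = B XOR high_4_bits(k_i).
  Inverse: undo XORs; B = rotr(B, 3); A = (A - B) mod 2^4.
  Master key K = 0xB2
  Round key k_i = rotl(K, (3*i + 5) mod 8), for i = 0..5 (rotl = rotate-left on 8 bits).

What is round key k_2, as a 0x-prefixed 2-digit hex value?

0x95

K = 0xB2
k_0 = rotl(K, (3*0+5) mod 8) = rotl(K, 5) = 0x56
k_1 = rotl(K, (3*1+5) mod 8) = rotl(K, 0) = 0xB2
k_2 = rotl(K, (3*2+5) mod 8) = rotl(K, 3) = 0x95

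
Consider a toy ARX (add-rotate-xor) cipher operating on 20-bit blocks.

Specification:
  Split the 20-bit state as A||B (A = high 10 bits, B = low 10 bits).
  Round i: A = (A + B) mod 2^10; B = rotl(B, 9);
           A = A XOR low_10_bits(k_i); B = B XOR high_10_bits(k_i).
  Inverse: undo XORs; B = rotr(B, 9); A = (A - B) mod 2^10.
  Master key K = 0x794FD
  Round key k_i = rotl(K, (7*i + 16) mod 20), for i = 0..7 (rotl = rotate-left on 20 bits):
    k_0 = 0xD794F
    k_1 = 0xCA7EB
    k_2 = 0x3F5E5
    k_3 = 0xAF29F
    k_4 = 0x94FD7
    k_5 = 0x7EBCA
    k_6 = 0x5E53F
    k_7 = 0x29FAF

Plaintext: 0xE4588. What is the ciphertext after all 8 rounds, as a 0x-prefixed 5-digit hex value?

s_0 = plaintext = 0xE4588
s_1 = Round(s_0, k_0) = 0x15B9A
s_2 = Round(s_1, k_1) = 0x06EE4
s_3 = Round(s_2, k_2) = 0xC698F
s_4 = Round(s_3, k_3) = 0x8D87B
s_5 = Round(s_4, k_4) = 0x5986E
s_6 = Round(s_5, k_5) = 0x879CD
s_7 = Round(s_6, k_6) = 0xB539F
s_8 = Round(s_7, k_7) = 0x77368

0x77368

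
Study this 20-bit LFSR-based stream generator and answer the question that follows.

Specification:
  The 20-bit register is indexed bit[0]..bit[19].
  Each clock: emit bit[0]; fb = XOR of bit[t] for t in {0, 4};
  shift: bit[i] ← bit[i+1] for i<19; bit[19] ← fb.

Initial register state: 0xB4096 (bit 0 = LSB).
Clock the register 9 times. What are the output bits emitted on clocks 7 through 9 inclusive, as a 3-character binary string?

reg_0 = 0xB4096
clock 1: out=0, reg = 0xDA04B
clock 2: out=1, reg = 0xED025
clock 3: out=1, reg = 0xF6812
clock 4: out=0, reg = 0xFB409
clock 5: out=1, reg = 0xFDA04
clock 6: out=0, reg = 0x7ED02
clock 7: out=0, reg = 0x3F681
clock 8: out=1, reg = 0x9FB40
clock 9: out=0, reg = 0x4FDA0

010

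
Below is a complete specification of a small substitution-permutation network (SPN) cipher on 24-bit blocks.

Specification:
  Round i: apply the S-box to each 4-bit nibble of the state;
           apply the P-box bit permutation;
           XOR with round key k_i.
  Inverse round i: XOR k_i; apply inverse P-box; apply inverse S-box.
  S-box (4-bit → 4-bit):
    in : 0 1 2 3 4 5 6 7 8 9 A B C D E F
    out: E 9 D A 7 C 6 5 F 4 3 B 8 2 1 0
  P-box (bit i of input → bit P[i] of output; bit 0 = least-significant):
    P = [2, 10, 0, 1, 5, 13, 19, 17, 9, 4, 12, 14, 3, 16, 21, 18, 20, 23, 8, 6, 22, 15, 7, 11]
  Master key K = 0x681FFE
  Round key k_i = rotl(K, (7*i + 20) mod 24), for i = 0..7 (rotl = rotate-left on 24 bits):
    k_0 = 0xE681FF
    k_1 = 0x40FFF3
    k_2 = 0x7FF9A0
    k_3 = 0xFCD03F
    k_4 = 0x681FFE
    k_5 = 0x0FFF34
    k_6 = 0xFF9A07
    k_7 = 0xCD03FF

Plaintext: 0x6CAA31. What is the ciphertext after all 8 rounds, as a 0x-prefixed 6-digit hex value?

s_0 = plaintext = 0x6CAA31
s_1 = Round(s_0, k_0) = 0xE52321
s_2 = Round(s_1, k_1) = 0x2EBE8D
s_3 = Round(s_2, k_2) = 0x20D708
s_4 = Round(s_3, k_3) = 0x37EFF8
s_5 = Round(s_4, k_4) = 0x7892F1
s_6 = Round(s_5, k_5) = 0xFFACF2
s_7 = Round(s_6, k_6) = 0xFEDA08
s_8 = Round(s_7, k_7) = 0xD625E8

0xD625E8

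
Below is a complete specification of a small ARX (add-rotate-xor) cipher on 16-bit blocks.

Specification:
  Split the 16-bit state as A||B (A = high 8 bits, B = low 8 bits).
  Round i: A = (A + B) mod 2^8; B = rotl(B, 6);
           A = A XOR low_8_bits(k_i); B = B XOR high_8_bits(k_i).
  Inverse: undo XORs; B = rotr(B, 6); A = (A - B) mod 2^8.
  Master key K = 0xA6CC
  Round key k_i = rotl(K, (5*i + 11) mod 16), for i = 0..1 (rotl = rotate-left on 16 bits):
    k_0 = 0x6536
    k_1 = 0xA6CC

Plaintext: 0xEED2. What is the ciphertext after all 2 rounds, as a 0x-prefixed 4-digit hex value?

0x0BD2

s_0 = plaintext = 0xEED2
s_1 = Round(s_0, k_0) = 0xF6D1
s_2 = Round(s_1, k_1) = 0x0BD2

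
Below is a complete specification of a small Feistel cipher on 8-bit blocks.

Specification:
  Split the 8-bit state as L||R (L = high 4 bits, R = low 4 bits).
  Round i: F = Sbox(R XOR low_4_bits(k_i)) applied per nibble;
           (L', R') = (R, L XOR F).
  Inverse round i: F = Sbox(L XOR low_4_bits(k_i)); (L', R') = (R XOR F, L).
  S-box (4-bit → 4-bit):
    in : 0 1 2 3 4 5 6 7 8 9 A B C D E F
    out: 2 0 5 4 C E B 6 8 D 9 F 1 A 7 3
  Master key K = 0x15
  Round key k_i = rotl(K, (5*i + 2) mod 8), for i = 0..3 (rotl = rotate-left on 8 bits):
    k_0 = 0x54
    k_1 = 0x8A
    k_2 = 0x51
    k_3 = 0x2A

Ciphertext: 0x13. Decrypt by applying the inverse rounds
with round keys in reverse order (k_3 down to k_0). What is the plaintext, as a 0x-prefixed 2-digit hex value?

0x3C

s_0 = ciphertext = 0x13
s_1 = InvRound(s_0, k_3) = 0xC1
s_2 = InvRound(s_1, k_2) = 0xBC
s_3 = InvRound(s_2, k_1) = 0xCB
s_4 = InvRound(s_3, k_0) = 0x3C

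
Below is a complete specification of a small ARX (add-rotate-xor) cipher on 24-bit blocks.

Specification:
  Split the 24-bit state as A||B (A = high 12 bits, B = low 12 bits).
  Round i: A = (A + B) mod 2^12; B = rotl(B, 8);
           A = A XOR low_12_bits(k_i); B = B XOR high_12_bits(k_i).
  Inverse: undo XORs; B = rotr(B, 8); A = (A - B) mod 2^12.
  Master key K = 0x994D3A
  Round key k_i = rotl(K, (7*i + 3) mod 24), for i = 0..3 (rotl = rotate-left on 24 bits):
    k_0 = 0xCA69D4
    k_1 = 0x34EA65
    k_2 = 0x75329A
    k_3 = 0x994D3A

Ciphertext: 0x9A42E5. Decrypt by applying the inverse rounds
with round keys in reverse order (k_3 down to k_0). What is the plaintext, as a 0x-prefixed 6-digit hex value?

s_0 = ciphertext = 0x9A42E5
s_1 = InvRound(s_0, k_3) = 0xD8371B
s_2 = InvRound(s_1, k_2) = 0xA99480
s_3 = InvRound(s_2, k_1) = 0x415CE7
s_4 = InvRound(s_3, k_0) = 0x9B1410

0x9B1410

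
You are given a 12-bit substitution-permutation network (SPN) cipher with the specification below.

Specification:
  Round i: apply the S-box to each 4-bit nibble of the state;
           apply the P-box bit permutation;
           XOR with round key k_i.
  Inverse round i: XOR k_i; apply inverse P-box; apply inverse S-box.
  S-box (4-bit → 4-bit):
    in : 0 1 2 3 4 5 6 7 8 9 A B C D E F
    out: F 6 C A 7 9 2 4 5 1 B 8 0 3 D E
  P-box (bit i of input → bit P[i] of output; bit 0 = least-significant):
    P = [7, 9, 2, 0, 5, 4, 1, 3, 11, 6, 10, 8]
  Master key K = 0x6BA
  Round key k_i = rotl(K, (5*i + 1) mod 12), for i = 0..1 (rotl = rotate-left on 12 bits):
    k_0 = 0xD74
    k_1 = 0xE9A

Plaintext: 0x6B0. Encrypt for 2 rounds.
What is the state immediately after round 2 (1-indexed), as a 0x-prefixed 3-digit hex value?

s_0 = plaintext = 0x6B0
s_1 = Round(s_0, k_0) = 0xFB9
s_2 = Round(s_1, k_1) = 0xB52

0xB52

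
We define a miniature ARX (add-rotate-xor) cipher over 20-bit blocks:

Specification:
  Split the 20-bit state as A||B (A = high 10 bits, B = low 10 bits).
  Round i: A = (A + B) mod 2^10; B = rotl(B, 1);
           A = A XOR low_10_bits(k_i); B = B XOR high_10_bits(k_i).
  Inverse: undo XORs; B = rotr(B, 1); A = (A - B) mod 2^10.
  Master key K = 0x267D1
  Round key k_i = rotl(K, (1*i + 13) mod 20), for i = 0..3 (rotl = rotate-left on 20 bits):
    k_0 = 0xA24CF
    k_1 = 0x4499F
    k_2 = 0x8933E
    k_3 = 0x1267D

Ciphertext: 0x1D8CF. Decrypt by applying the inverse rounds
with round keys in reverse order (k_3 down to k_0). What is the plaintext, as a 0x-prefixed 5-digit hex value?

s_0 = ciphertext = 0x1D8CF
s_1 = InvRound(s_0, k_3) = 0x72043
s_2 = InvRound(s_1, k_2) = 0xF0F33
s_3 = InvRound(s_2, k_1) = 0xD3310
s_4 = InvRound(s_3, k_0) = 0x2DECC

0x2DECC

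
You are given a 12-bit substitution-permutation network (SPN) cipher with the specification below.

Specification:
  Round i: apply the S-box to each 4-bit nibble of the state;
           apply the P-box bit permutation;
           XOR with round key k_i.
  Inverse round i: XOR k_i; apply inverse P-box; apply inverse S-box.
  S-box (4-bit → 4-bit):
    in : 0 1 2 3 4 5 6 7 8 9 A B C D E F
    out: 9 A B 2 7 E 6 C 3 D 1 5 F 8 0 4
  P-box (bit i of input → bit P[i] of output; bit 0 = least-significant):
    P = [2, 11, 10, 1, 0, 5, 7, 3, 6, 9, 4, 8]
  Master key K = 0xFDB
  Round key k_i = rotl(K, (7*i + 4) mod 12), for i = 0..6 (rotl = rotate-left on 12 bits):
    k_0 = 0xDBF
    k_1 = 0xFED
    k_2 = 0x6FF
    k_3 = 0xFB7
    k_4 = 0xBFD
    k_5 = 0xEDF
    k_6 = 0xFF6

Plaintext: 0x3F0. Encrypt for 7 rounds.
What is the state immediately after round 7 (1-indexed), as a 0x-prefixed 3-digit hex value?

s_0 = plaintext = 0x3F0
s_1 = Round(s_0, k_0) = 0xF39
s_2 = Round(s_1, k_1) = 0xBDB
s_3 = Round(s_2, k_2) = 0x2A3
s_4 = Round(s_3, k_3) = 0x4F6
s_5 = Round(s_4, k_4) = 0x52D
s_6 = Round(s_5, k_5) = 0xDE4
s_7 = Round(s_6, k_6) = 0x2F2

0x2F2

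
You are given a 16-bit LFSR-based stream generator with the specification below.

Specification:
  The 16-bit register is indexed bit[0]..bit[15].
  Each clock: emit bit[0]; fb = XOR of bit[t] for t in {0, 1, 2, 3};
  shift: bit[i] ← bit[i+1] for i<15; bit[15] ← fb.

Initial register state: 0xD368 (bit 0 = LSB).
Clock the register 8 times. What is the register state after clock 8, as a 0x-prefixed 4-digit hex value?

0x6BD3

reg_0 = 0xD368
clock 1: out=0, reg = 0xE9B4
clock 2: out=0, reg = 0xF4DA
clock 3: out=0, reg = 0x7A6D
clock 4: out=1, reg = 0xBD36
clock 5: out=0, reg = 0x5E9B
clock 6: out=1, reg = 0xAF4D
clock 7: out=1, reg = 0xD7A6
clock 8: out=0, reg = 0x6BD3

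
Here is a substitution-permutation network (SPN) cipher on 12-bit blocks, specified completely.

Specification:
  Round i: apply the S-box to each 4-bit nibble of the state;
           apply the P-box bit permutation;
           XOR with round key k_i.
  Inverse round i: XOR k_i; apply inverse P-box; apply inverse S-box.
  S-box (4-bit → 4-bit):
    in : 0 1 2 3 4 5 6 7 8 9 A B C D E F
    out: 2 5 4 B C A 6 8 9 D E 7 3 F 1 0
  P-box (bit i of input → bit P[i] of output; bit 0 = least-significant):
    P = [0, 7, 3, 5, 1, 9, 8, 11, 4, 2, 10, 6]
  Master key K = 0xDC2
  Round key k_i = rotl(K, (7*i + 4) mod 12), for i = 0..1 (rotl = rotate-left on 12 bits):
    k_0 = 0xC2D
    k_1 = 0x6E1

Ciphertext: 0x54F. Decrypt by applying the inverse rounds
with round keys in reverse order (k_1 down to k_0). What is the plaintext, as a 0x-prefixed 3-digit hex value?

s_0 = ciphertext = 0x54F
s_1 = InvRound(s_0, k_1) = 0x0BA
s_2 = InvRound(s_1, k_0) = 0xB8C

0xB8C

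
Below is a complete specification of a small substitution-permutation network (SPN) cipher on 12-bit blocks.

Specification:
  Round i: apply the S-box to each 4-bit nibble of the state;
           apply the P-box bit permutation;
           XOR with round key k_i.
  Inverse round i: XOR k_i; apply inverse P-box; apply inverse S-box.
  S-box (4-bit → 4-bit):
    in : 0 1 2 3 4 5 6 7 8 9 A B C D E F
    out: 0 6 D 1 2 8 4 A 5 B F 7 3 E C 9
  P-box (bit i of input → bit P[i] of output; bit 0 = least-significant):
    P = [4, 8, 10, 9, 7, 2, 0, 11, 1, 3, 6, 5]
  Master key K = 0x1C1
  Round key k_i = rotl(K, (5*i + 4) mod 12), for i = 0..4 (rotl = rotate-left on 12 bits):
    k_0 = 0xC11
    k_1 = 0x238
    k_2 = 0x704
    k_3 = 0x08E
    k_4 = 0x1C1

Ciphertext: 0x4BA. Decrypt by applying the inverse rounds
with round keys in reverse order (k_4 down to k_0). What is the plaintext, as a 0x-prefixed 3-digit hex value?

0xBE3

s_0 = ciphertext = 0x4BA
s_1 = InvRound(s_0, k_4) = 0xA6B
s_2 = InvRound(s_1, k_3) = 0xEA5
s_3 = InvRound(s_2, k_2) = 0x524
s_4 = InvRound(s_3, k_1) = 0x44A
s_5 = InvRound(s_4, k_0) = 0xBE3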